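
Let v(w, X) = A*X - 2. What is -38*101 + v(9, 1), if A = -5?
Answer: -3845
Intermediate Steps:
v(w, X) = -2 - 5*X (v(w, X) = -5*X - 2 = -2 - 5*X)
-38*101 + v(9, 1) = -38*101 + (-2 - 5*1) = -3838 + (-2 - 5) = -3838 - 7 = -3845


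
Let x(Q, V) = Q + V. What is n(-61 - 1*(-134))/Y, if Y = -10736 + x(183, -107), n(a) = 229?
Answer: -229/10660 ≈ -0.021482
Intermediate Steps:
Y = -10660 (Y = -10736 + (183 - 107) = -10736 + 76 = -10660)
n(-61 - 1*(-134))/Y = 229/(-10660) = 229*(-1/10660) = -229/10660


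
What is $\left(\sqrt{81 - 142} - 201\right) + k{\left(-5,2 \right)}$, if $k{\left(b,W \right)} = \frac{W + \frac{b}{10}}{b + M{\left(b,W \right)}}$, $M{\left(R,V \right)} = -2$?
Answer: $- \frac{2817}{14} + i \sqrt{61} \approx -201.21 + 7.8102 i$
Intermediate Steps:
$k{\left(b,W \right)} = \frac{W + \frac{b}{10}}{-2 + b}$ ($k{\left(b,W \right)} = \frac{W + \frac{b}{10}}{b - 2} = \frac{W + b \frac{1}{10}}{-2 + b} = \frac{W + \frac{b}{10}}{-2 + b}$)
$\left(\sqrt{81 - 142} - 201\right) + k{\left(-5,2 \right)} = \left(\sqrt{81 - 142} - 201\right) + \frac{2 + \frac{1}{10} \left(-5\right)}{-2 - 5} = \left(\sqrt{-61} - 201\right) + \frac{2 - \frac{1}{2}}{-7} = \left(i \sqrt{61} - 201\right) - \frac{3}{14} = \left(-201 + i \sqrt{61}\right) - \frac{3}{14} = - \frac{2817}{14} + i \sqrt{61}$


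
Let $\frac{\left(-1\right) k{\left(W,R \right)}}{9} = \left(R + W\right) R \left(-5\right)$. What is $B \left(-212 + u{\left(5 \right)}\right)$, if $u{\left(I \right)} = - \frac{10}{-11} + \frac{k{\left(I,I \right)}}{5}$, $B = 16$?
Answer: $\frac{42048}{11} \approx 3822.5$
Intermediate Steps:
$k{\left(W,R \right)} = 45 R \left(R + W\right)$ ($k{\left(W,R \right)} = - 9 \left(R + W\right) R \left(-5\right) = - 9 \left(R + W\right) \left(- 5 R\right) = - 9 \left(- 5 R \left(R + W\right)\right) = 45 R \left(R + W\right)$)
$u{\left(I \right)} = \frac{10}{11} + 18 I^{2}$ ($u{\left(I \right)} = - \frac{10}{-11} + \frac{45 I \left(I + I\right)}{5} = \left(-10\right) \left(- \frac{1}{11}\right) + 45 I 2 I \frac{1}{5} = \frac{10}{11} + 90 I^{2} \cdot \frac{1}{5} = \frac{10}{11} + 18 I^{2}$)
$B \left(-212 + u{\left(5 \right)}\right) = 16 \left(-212 + \left(\frac{10}{11} + 18 \cdot 5^{2}\right)\right) = 16 \left(-212 + \left(\frac{10}{11} + 18 \cdot 25\right)\right) = 16 \left(-212 + \left(\frac{10}{11} + 450\right)\right) = 16 \left(-212 + \frac{4960}{11}\right) = 16 \cdot \frac{2628}{11} = \frac{42048}{11}$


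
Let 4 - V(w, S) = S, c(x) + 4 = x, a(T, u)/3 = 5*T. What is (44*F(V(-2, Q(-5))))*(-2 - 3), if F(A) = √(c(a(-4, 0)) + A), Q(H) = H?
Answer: -220*I*√55 ≈ -1631.6*I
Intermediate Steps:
a(T, u) = 15*T (a(T, u) = 3*(5*T) = 15*T)
c(x) = -4 + x
V(w, S) = 4 - S
F(A) = √(-64 + A) (F(A) = √((-4 + 15*(-4)) + A) = √((-4 - 60) + A) = √(-64 + A))
(44*F(V(-2, Q(-5))))*(-2 - 3) = (44*√(-64 + (4 - 1*(-5))))*(-2 - 3) = (44*√(-64 + (4 + 5)))*(-5) = (44*√(-64 + 9))*(-5) = (44*√(-55))*(-5) = (44*(I*√55))*(-5) = (44*I*√55)*(-5) = -220*I*√55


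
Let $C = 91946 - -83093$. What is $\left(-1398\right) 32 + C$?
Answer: $130303$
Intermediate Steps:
$C = 175039$ ($C = 91946 + 83093 = 175039$)
$\left(-1398\right) 32 + C = \left(-1398\right) 32 + 175039 = -44736 + 175039 = 130303$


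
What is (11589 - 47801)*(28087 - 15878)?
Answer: -442112308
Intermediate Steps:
(11589 - 47801)*(28087 - 15878) = -36212*12209 = -442112308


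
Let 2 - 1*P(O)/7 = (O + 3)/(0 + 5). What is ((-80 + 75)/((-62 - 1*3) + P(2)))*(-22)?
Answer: -55/29 ≈ -1.8966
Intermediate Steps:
P(O) = 49/5 - 7*O/5 (P(O) = 14 - 7*(O + 3)/(0 + 5) = 14 - 7*(3 + O)/5 = 14 - 7*(3/5 + O/5) = 14 + (-21/5 - 7*O/5) = 49/5 - 7*O/5)
((-80 + 75)/((-62 - 1*3) + P(2)))*(-22) = ((-80 + 75)/((-62 - 1*3) + (49/5 - 7/5*2)))*(-22) = -5/((-62 - 3) + (49/5 - 14/5))*(-22) = -5/(-65 + 7)*(-22) = -5/(-58)*(-22) = -5*(-1/58)*(-22) = (5/58)*(-22) = -55/29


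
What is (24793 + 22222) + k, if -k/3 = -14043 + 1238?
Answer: 85430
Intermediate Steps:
k = 38415 (k = -3*(-14043 + 1238) = -3*(-12805) = 38415)
(24793 + 22222) + k = (24793 + 22222) + 38415 = 47015 + 38415 = 85430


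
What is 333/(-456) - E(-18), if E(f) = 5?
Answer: -871/152 ≈ -5.7303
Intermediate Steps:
333/(-456) - E(-18) = 333/(-456) - 1*5 = 333*(-1/456) - 5 = -111/152 - 5 = -871/152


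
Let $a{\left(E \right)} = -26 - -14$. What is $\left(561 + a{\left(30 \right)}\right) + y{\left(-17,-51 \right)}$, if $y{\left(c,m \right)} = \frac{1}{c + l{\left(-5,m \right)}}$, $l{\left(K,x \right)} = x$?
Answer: $\frac{37331}{68} \approx 548.99$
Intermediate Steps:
$a{\left(E \right)} = -12$ ($a{\left(E \right)} = -26 + 14 = -12$)
$y{\left(c,m \right)} = \frac{1}{c + m}$
$\left(561 + a{\left(30 \right)}\right) + y{\left(-17,-51 \right)} = \left(561 - 12\right) + \frac{1}{-17 - 51} = 549 + \frac{1}{-68} = 549 - \frac{1}{68} = \frac{37331}{68}$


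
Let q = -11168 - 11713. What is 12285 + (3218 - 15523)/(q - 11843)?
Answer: 426596645/34724 ≈ 12285.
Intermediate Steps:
q = -22881
12285 + (3218 - 15523)/(q - 11843) = 12285 + (3218 - 15523)/(-22881 - 11843) = 12285 - 12305/(-34724) = 12285 - 12305*(-1/34724) = 12285 + 12305/34724 = 426596645/34724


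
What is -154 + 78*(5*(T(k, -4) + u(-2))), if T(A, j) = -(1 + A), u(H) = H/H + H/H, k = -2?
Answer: 1016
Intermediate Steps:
u(H) = 2 (u(H) = 1 + 1 = 2)
T(A, j) = -1 - A
-154 + 78*(5*(T(k, -4) + u(-2))) = -154 + 78*(5*((-1 - 1*(-2)) + 2)) = -154 + 78*(5*((-1 + 2) + 2)) = -154 + 78*(5*(1 + 2)) = -154 + 78*(5*3) = -154 + 78*15 = -154 + 1170 = 1016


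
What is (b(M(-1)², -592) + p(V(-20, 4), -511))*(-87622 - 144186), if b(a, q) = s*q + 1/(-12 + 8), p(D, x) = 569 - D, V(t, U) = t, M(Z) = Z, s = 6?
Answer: 686905056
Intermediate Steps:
b(a, q) = -¼ + 6*q (b(a, q) = 6*q + 1/(-12 + 8) = 6*q + 1/(-4) = 6*q - ¼ = -¼ + 6*q)
(b(M(-1)², -592) + p(V(-20, 4), -511))*(-87622 - 144186) = ((-¼ + 6*(-592)) + (569 - 1*(-20)))*(-87622 - 144186) = ((-¼ - 3552) + (569 + 20))*(-231808) = (-14209/4 + 589)*(-231808) = -11853/4*(-231808) = 686905056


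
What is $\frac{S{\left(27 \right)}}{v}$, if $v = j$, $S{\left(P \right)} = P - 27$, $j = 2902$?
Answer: $0$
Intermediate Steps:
$S{\left(P \right)} = -27 + P$
$v = 2902$
$\frac{S{\left(27 \right)}}{v} = \frac{-27 + 27}{2902} = 0 \cdot \frac{1}{2902} = 0$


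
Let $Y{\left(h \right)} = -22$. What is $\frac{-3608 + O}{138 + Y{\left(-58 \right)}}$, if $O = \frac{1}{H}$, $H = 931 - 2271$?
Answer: $- \frac{4834721}{155440} \approx -31.103$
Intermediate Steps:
$H = -1340$ ($H = 931 - 2271 = -1340$)
$O = - \frac{1}{1340}$ ($O = \frac{1}{-1340} = - \frac{1}{1340} \approx -0.00074627$)
$\frac{-3608 + O}{138 + Y{\left(-58 \right)}} = \frac{-3608 - \frac{1}{1340}}{138 - 22} = - \frac{4834721}{1340 \cdot 116} = \left(- \frac{4834721}{1340}\right) \frac{1}{116} = - \frac{4834721}{155440}$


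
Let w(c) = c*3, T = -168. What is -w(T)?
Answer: 504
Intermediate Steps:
w(c) = 3*c
-w(T) = -3*(-168) = -1*(-504) = 504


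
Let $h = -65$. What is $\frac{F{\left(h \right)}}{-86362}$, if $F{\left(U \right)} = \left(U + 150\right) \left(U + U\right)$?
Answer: $\frac{5525}{43181} \approx 0.12795$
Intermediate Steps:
$F{\left(U \right)} = 2 U \left(150 + U\right)$ ($F{\left(U \right)} = \left(150 + U\right) 2 U = 2 U \left(150 + U\right)$)
$\frac{F{\left(h \right)}}{-86362} = \frac{2 \left(-65\right) \left(150 - 65\right)}{-86362} = 2 \left(-65\right) 85 \left(- \frac{1}{86362}\right) = \left(-11050\right) \left(- \frac{1}{86362}\right) = \frac{5525}{43181}$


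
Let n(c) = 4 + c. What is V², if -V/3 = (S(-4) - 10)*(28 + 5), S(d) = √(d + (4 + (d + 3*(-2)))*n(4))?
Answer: 470448 - 392040*I*√13 ≈ 4.7045e+5 - 1.4135e+6*I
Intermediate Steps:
S(d) = √(-16 + 9*d) (S(d) = √(d + (4 + (d + 3*(-2)))*(4 + 4)) = √(d + (4 + (d - 6))*8) = √(d + (4 + (-6 + d))*8) = √(d + (-2 + d)*8) = √(d + (-16 + 8*d)) = √(-16 + 9*d))
V = 990 - 198*I*√13 (V = -3*(√(-16 + 9*(-4)) - 10)*(28 + 5) = -3*(√(-16 - 36) - 10)*33 = -3*(√(-52) - 10)*33 = -3*(2*I*√13 - 10)*33 = -3*(-10 + 2*I*√13)*33 = -3*(-330 + 66*I*√13) = 990 - 198*I*√13 ≈ 990.0 - 713.9*I)
V² = (990 - 198*I*√13)²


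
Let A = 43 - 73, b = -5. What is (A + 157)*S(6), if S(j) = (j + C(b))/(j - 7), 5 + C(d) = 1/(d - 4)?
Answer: -1016/9 ≈ -112.89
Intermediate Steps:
A = -30
C(d) = -5 + 1/(-4 + d) (C(d) = -5 + 1/(d - 4) = -5 + 1/(-4 + d))
S(j) = (-46/9 + j)/(-7 + j) (S(j) = (j + (21 - 5*(-5))/(-4 - 5))/(j - 7) = (j + (21 + 25)/(-9))/(-7 + j) = (j - 1/9*46)/(-7 + j) = (j - 46/9)/(-7 + j) = (-46/9 + j)/(-7 + j))
(A + 157)*S(6) = (-30 + 157)*((-46/9 + 6)/(-7 + 6)) = 127*((8/9)/(-1)) = 127*(-1*8/9) = 127*(-8/9) = -1016/9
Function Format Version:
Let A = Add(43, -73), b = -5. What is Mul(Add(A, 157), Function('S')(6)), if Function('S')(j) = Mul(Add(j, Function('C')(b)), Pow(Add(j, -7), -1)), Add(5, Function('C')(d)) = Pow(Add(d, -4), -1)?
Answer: Rational(-1016, 9) ≈ -112.89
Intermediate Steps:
A = -30
Function('C')(d) = Add(-5, Pow(Add(-4, d), -1)) (Function('C')(d) = Add(-5, Pow(Add(d, -4), -1)) = Add(-5, Pow(Add(-4, d), -1)))
Function('S')(j) = Mul(Pow(Add(-7, j), -1), Add(Rational(-46, 9), j)) (Function('S')(j) = Mul(Add(j, Mul(Pow(Add(-4, -5), -1), Add(21, Mul(-5, -5)))), Pow(Add(j, -7), -1)) = Mul(Add(j, Mul(Pow(-9, -1), Add(21, 25))), Pow(Add(-7, j), -1)) = Mul(Add(j, Mul(Rational(-1, 9), 46)), Pow(Add(-7, j), -1)) = Mul(Add(j, Rational(-46, 9)), Pow(Add(-7, j), -1)) = Mul(Add(Rational(-46, 9), j), Pow(Add(-7, j), -1)) = Mul(Pow(Add(-7, j), -1), Add(Rational(-46, 9), j)))
Mul(Add(A, 157), Function('S')(6)) = Mul(Add(-30, 157), Mul(Pow(Add(-7, 6), -1), Add(Rational(-46, 9), 6))) = Mul(127, Mul(Pow(-1, -1), Rational(8, 9))) = Mul(127, Mul(-1, Rational(8, 9))) = Mul(127, Rational(-8, 9)) = Rational(-1016, 9)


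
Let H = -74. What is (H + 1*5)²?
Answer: 4761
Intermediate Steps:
(H + 1*5)² = (-74 + 1*5)² = (-74 + 5)² = (-69)² = 4761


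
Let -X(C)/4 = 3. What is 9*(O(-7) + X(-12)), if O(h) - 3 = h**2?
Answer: 360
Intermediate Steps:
X(C) = -12 (X(C) = -4*3 = -12)
O(h) = 3 + h**2
9*(O(-7) + X(-12)) = 9*((3 + (-7)**2) - 12) = 9*((3 + 49) - 12) = 9*(52 - 12) = 9*40 = 360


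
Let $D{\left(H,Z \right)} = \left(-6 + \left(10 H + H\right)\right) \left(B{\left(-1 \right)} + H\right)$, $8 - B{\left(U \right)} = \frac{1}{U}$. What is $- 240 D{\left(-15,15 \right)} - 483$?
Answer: $-246723$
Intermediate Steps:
$B{\left(U \right)} = 8 - \frac{1}{U}$
$D{\left(H,Z \right)} = \left(-6 + 11 H\right) \left(9 + H\right)$ ($D{\left(H,Z \right)} = \left(-6 + \left(10 H + H\right)\right) \left(\left(8 - \frac{1}{-1}\right) + H\right) = \left(-6 + 11 H\right) \left(\left(8 - -1\right) + H\right) = \left(-6 + 11 H\right) \left(\left(8 + 1\right) + H\right) = \left(-6 + 11 H\right) \left(9 + H\right)$)
$- 240 D{\left(-15,15 \right)} - 483 = - 240 \left(-54 + 11 \left(-15\right)^{2} + 93 \left(-15\right)\right) - 483 = - 240 \left(-54 + 11 \cdot 225 - 1395\right) - 483 = - 240 \left(-54 + 2475 - 1395\right) - 483 = \left(-240\right) 1026 - 483 = -246240 - 483 = -246723$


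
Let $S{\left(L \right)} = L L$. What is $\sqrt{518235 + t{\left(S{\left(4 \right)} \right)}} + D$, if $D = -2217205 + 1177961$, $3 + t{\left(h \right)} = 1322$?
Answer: $-1039244 + \sqrt{519554} \approx -1.0385 \cdot 10^{6}$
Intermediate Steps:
$S{\left(L \right)} = L^{2}$
$t{\left(h \right)} = 1319$ ($t{\left(h \right)} = -3 + 1322 = 1319$)
$D = -1039244$
$\sqrt{518235 + t{\left(S{\left(4 \right)} \right)}} + D = \sqrt{518235 + 1319} - 1039244 = \sqrt{519554} - 1039244 = -1039244 + \sqrt{519554}$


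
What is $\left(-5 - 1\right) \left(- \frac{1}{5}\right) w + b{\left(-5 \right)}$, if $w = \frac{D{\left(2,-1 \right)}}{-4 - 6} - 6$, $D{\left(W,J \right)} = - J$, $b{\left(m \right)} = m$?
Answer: $- \frac{308}{25} \approx -12.32$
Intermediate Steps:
$w = - \frac{61}{10}$ ($w = \frac{\left(-1\right) \left(-1\right)}{-4 - 6} - 6 = 1 \frac{1}{-10} - 6 = 1 \left(- \frac{1}{10}\right) - 6 = - \frac{1}{10} - 6 = - \frac{61}{10} \approx -6.1$)
$\left(-5 - 1\right) \left(- \frac{1}{5}\right) w + b{\left(-5 \right)} = \left(-5 - 1\right) \left(- \frac{1}{5}\right) \left(- \frac{61}{10}\right) - 5 = - 6 \left(\left(-1\right) \frac{1}{5}\right) \left(- \frac{61}{10}\right) - 5 = \left(-6\right) \left(- \frac{1}{5}\right) \left(- \frac{61}{10}\right) - 5 = \frac{6}{5} \left(- \frac{61}{10}\right) - 5 = - \frac{183}{25} - 5 = - \frac{308}{25}$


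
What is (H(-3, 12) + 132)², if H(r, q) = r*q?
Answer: 9216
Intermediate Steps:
H(r, q) = q*r
(H(-3, 12) + 132)² = (12*(-3) + 132)² = (-36 + 132)² = 96² = 9216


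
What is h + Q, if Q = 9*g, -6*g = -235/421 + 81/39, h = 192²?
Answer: 201744204/5473 ≈ 36862.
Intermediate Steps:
h = 36864
g = -4156/16419 (g = -(-235/421 + 81/39)/6 = -(-235*1/421 + 81*(1/39))/6 = -(-235/421 + 27/13)/6 = -⅙*8312/5473 = -4156/16419 ≈ -0.25312)
Q = -12468/5473 (Q = 9*(-4156/16419) = -12468/5473 ≈ -2.2781)
h + Q = 36864 - 12468/5473 = 201744204/5473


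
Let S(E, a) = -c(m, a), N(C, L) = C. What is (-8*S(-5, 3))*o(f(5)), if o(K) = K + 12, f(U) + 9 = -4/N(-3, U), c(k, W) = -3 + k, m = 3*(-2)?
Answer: -312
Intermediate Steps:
m = -6
f(U) = -23/3 (f(U) = -9 - 4/(-3) = -9 - 4*(-⅓) = -9 + 4/3 = -23/3)
S(E, a) = 9 (S(E, a) = -(-3 - 6) = -1*(-9) = 9)
o(K) = 12 + K
(-8*S(-5, 3))*o(f(5)) = (-8*9)*(12 - 23/3) = -72*13/3 = -312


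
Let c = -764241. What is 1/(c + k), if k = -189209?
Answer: -1/953450 ≈ -1.0488e-6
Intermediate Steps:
1/(c + k) = 1/(-764241 - 189209) = 1/(-953450) = -1/953450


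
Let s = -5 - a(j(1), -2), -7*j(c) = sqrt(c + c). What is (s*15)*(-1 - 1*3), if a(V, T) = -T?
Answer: 420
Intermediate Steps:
j(c) = -sqrt(2)*sqrt(c)/7 (j(c) = -sqrt(c + c)/7 = -sqrt(2)*sqrt(c)/7)
s = -7 (s = -5 - (-1)*(-2) = -5 - 1*2 = -5 - 2 = -7)
(s*15)*(-1 - 1*3) = (-7*15)*(-1 - 1*3) = -105*(-1 - 3) = -105*(-4) = 420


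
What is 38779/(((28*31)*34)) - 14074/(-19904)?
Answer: 74200569/36712928 ≈ 2.0211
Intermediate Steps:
38779/(((28*31)*34)) - 14074/(-19904) = 38779/((868*34)) - 14074*(-1/19904) = 38779/29512 + 7037/9952 = 74200569/36712928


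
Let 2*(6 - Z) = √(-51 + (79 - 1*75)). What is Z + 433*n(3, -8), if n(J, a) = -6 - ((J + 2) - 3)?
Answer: -3458 - I*√47/2 ≈ -3458.0 - 3.4278*I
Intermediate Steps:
n(J, a) = -5 - J (n(J, a) = -6 - ((2 + J) - 3) = -6 - (-1 + J) = -6 + (1 - J) = -5 - J)
Z = 6 - I*√47/2 (Z = 6 - √(-51 + (79 - 1*75))/2 = 6 - √(-51 + (79 - 75))/2 = 6 - √(-51 + 4)/2 = 6 - I*√47/2 ≈ 6.0 - 3.4278*I)
Z + 433*n(3, -8) = (6 - I*√47/2) + 433*(-5 - 1*3) = (6 - I*√47/2) + 433*(-5 - 3) = (6 - I*√47/2) + 433*(-8) = (6 - I*√47/2) - 3464 = -3458 - I*√47/2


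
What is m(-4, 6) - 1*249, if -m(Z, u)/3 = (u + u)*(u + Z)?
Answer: -321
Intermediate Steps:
m(Z, u) = -6*u*(Z + u) (m(Z, u) = -3*(u + u)*(u + Z) = -3*2*u*(Z + u) = -6*u*(Z + u))
m(-4, 6) - 1*249 = -6*6*(-4 + 6) - 1*249 = -6*6*2 - 249 = -72 - 249 = -321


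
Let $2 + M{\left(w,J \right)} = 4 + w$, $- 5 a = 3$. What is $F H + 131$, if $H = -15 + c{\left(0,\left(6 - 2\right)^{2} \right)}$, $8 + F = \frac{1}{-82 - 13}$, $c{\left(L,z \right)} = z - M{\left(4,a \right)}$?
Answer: $\frac{3250}{19} \approx 171.05$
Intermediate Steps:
$a = - \frac{3}{5}$ ($a = \left(- \frac{1}{5}\right) 3 = - \frac{3}{5} \approx -0.6$)
$M{\left(w,J \right)} = 2 + w$ ($M{\left(w,J \right)} = -2 + \left(4 + w\right) = 2 + w$)
$c{\left(L,z \right)} = -6 + z$ ($c{\left(L,z \right)} = z - \left(2 + 4\right) = z - 6 = -6 + z$)
$F = - \frac{761}{95}$ ($F = -8 + \frac{1}{-82 - 13} = -8 + \frac{1}{-95} = -8 - \frac{1}{95} = - \frac{761}{95} \approx -8.0105$)
$H = -5$ ($H = -15 - \left(6 - \left(6 - 2\right)^{2}\right) = -15 - \left(6 - 4^{2}\right) = -15 + \left(-6 + 16\right) = -15 + 10 = -5$)
$F H + 131 = \left(- \frac{761}{95}\right) \left(-5\right) + 131 = \frac{761}{19} + 131 = \frac{3250}{19}$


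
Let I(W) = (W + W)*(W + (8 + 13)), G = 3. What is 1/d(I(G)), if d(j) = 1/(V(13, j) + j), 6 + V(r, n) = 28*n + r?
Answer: 4183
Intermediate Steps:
V(r, n) = -6 + r + 28*n (V(r, n) = -6 + (28*n + r) = -6 + (r + 28*n) = -6 + r + 28*n)
I(W) = 2*W*(21 + W) (I(W) = (2*W)*(W + 21) = (2*W)*(21 + W) = 2*W*(21 + W))
d(j) = 1/(7 + 29*j) (d(j) = 1/((-6 + 13 + 28*j) + j) = 1/((7 + 28*j) + j) = 1/(7 + 29*j))
1/d(I(G)) = 1/(1/(7 + 29*(2*3*(21 + 3)))) = 1/(1/(7 + 29*(2*3*24))) = 1/(1/(7 + 29*144)) = 1/(1/(7 + 4176)) = 1/(1/4183) = 4183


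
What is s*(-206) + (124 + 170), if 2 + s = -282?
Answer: 58798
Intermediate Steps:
s = -284 (s = -2 - 282 = -284)
s*(-206) + (124 + 170) = -284*(-206) + (124 + 170) = 58504 + 294 = 58798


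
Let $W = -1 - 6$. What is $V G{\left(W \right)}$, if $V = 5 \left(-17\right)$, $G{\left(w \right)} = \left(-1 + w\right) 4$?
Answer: $2720$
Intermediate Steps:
$W = -7$ ($W = -1 - 6 = -7$)
$G{\left(w \right)} = -4 + 4 w$
$V = -85$
$V G{\left(W \right)} = - 85 \left(-4 + 4 \left(-7\right)\right) = - 85 \left(-4 - 28\right) = \left(-85\right) \left(-32\right) = 2720$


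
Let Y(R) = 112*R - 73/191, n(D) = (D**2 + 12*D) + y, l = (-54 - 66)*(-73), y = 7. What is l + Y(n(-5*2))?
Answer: 1394991/191 ≈ 7303.6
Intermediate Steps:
l = 8760 (l = -120*(-73) = 8760)
n(D) = 7 + D**2 + 12*D (n(D) = (D**2 + 12*D) + 7 = 7 + D**2 + 12*D)
Y(R) = -73/191 + 112*R (Y(R) = 112*R - 73*1/191 = 112*R - 73/191 = -73/191 + 112*R)
l + Y(n(-5*2)) = 8760 + (-73/191 + 112*(7 + (-5*2)**2 + 12*(-5*2))) = 8760 + (-73/191 + 112*(7 + (-10)**2 + 12*(-10))) = 8760 + (-73/191 + 112*(7 + 100 - 120)) = 8760 + (-73/191 + 112*(-13)) = 8760 + (-73/191 - 1456) = 8760 - 278169/191 = 1394991/191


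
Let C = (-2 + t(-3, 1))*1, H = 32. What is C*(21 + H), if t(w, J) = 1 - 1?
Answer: -106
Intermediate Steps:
t(w, J) = 0
C = -2 (C = (-2 + 0)*1 = -2*1 = -2)
C*(21 + H) = -2*(21 + 32) = -2*53 = -106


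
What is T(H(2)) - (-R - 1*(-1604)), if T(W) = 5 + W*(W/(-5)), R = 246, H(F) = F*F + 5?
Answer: -6846/5 ≈ -1369.2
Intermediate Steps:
H(F) = 5 + F² (H(F) = F² + 5 = 5 + F²)
T(W) = 5 - W²/5 (T(W) = 5 + W*(W*(-⅕)) = 5 + W*(-W/5) = 5 - W²/5)
T(H(2)) - (-R - 1*(-1604)) = (5 - (5 + 2²)²/5) - (-1*246 - 1*(-1604)) = (5 - (5 + 4)²/5) - (-246 + 1604) = (5 - ⅕*9²) - 1*1358 = (5 - ⅕*81) - 1358 = (5 - 81/5) - 1358 = -56/5 - 1358 = -6846/5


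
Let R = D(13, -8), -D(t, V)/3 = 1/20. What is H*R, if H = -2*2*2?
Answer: 6/5 ≈ 1.2000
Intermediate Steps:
D(t, V) = -3/20
H = -8 (H = -4*2 = -8)
R = -3/20 ≈ -0.15000
H*R = -8*(-3/20) = 6/5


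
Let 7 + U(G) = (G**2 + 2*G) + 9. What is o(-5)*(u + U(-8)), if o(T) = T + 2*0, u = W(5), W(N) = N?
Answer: -275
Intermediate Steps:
u = 5
U(G) = 2 + G**2 + 2*G (U(G) = -7 + ((G**2 + 2*G) + 9) = -7 + (9 + G**2 + 2*G) = 2 + G**2 + 2*G)
o(T) = T (o(T) = T + 0 = T)
o(-5)*(u + U(-8)) = -5*(5 + (2 + (-8)**2 + 2*(-8))) = -5*(5 + (2 + 64 - 16)) = -5*(5 + 50) = -5*55 = -275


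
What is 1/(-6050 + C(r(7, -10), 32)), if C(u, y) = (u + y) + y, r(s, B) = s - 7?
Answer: -1/5986 ≈ -0.00016706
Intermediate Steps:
r(s, B) = -7 + s
C(u, y) = u + 2*y
1/(-6050 + C(r(7, -10), 32)) = 1/(-6050 + ((-7 + 7) + 2*32)) = 1/(-6050 + (0 + 64)) = 1/(-6050 + 64) = 1/(-5986) = -1/5986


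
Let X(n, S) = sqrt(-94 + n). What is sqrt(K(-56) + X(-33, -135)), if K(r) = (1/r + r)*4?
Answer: sqrt(-43918 + 196*I*sqrt(127))/14 ≈ 0.37631 + 14.974*I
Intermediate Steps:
K(r) = 4*r + 4/r (K(r) = (r + 1/r)*4 = 4*r + 4/r)
sqrt(K(-56) + X(-33, -135)) = sqrt((4*(-56) + 4/(-56)) + sqrt(-94 - 33)) = sqrt((-224 + 4*(-1/56)) + sqrt(-127)) = sqrt((-224 - 1/14) + I*sqrt(127)) = sqrt(-3137/14 + I*sqrt(127))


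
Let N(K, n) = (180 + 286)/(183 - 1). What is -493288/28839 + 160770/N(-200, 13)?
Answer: 1810307522/28839 ≈ 62773.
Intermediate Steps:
N(K, n) = 233/91 (N(K, n) = 466/182 = 466*(1/182) = 233/91)
-493288/28839 + 160770/N(-200, 13) = -493288/28839 + 160770/(233/91) = -493288*1/28839 + 160770*(91/233) = -493288/28839 + 62790 = 1810307522/28839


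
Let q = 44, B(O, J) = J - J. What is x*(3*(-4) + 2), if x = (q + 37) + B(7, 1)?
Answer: -810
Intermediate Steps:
B(O, J) = 0
x = 81 (x = (44 + 37) + 0 = 81 + 0 = 81)
x*(3*(-4) + 2) = 81*(3*(-4) + 2) = 81*(-12 + 2) = 81*(-10) = -810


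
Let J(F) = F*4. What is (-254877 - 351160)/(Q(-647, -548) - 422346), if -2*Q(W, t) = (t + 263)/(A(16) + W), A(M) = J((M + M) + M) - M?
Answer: 190295618/132616739 ≈ 1.4349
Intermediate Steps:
J(F) = 4*F
A(M) = 11*M (A(M) = 4*((M + M) + M) - M = 4*(2*M + M) - M = 4*(3*M) - M = 12*M - M = 11*M)
Q(W, t) = -(263 + t)/(2*(176 + W)) (Q(W, t) = -(t + 263)/(2*(11*16 + W)) = -(263 + t)/(2*(176 + W)))
(-254877 - 351160)/(Q(-647, -548) - 422346) = (-254877 - 351160)/((-263 - 1*(-548))/(2*(176 - 647)) - 422346) = -606037/((½)*(-263 + 548)/(-471) - 422346) = -606037/((½)*(-1/471)*285 - 422346) = -606037/(-95/314 - 422346) = -606037/(-132616739/314) = -606037*(-314/132616739) = 190295618/132616739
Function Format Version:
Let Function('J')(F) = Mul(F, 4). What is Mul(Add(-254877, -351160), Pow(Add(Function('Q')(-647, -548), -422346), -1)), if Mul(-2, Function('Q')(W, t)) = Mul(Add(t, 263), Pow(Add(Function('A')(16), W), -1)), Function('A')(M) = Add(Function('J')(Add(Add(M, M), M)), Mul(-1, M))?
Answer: Rational(190295618, 132616739) ≈ 1.4349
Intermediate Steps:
Function('J')(F) = Mul(4, F)
Function('A')(M) = Mul(11, M) (Function('A')(M) = Add(Mul(4, Add(Add(M, M), M)), Mul(-1, M)) = Add(Mul(4, Add(Mul(2, M), M)), Mul(-1, M)) = Add(Mul(4, Mul(3, M)), Mul(-1, M)) = Add(Mul(12, M), Mul(-1, M)) = Mul(11, M))
Function('Q')(W, t) = Mul(Rational(-1, 2), Pow(Add(176, W), -1), Add(263, t)) (Function('Q')(W, t) = Mul(Rational(-1, 2), Mul(Add(t, 263), Pow(Add(Mul(11, 16), W), -1))) = Mul(Rational(-1, 2), Mul(Add(263, t), Pow(Add(176, W), -1))) = Mul(Rational(-1, 2), Mul(Pow(Add(176, W), -1), Add(263, t))) = Mul(Rational(-1, 2), Pow(Add(176, W), -1), Add(263, t)))
Mul(Add(-254877, -351160), Pow(Add(Function('Q')(-647, -548), -422346), -1)) = Mul(Add(-254877, -351160), Pow(Add(Mul(Rational(1, 2), Pow(Add(176, -647), -1), Add(-263, Mul(-1, -548))), -422346), -1)) = Mul(-606037, Pow(Add(Mul(Rational(1, 2), Pow(-471, -1), Add(-263, 548)), -422346), -1)) = Mul(-606037, Pow(Add(Mul(Rational(1, 2), Rational(-1, 471), 285), -422346), -1)) = Mul(-606037, Pow(Add(Rational(-95, 314), -422346), -1)) = Mul(-606037, Pow(Rational(-132616739, 314), -1)) = Mul(-606037, Rational(-314, 132616739)) = Rational(190295618, 132616739)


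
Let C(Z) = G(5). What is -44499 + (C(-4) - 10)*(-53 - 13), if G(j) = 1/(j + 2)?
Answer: -306939/7 ≈ -43848.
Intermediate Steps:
G(j) = 1/(2 + j)
C(Z) = ⅐ (C(Z) = 1/(2 + 5) = 1/7 = ⅐)
-44499 + (C(-4) - 10)*(-53 - 13) = -44499 + (⅐ - 10)*(-53 - 13) = -44499 - 69/7*(-66) = -44499 + 4554/7 = -306939/7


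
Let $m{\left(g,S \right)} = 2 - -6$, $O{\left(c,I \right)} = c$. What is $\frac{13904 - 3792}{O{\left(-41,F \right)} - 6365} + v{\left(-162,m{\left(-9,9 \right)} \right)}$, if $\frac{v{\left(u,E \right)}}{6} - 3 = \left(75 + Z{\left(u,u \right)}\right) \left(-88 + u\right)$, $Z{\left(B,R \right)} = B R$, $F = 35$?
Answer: $- \frac{126449582902}{3203} \approx -3.9478 \cdot 10^{7}$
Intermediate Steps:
$m{\left(g,S \right)} = 8$ ($m{\left(g,S \right)} = 2 + 6 = 8$)
$v{\left(u,E \right)} = 18 + 6 \left(-88 + u\right) \left(75 + u^{2}\right)$ ($v{\left(u,E \right)} = 18 + 6 \left(75 + u u\right) \left(-88 + u\right) = 18 + 6 \left(75 + u^{2}\right) \left(-88 + u\right) = 18 + 6 \left(-88 + u\right) \left(75 + u^{2}\right)$)
$\frac{13904 - 3792}{O{\left(-41,F \right)} - 6365} + v{\left(-162,m{\left(-9,9 \right)} \right)} = \frac{13904 - 3792}{-41 - 6365} + \left(-39582 - 528 \left(-162\right)^{2} + 6 \left(-162\right)^{3} + 450 \left(-162\right)\right) = \frac{10112}{-6406} - 39478482 = 10112 \left(- \frac{1}{6406}\right) - 39478482 = - \frac{5056}{3203} - 39478482 = - \frac{126449582902}{3203}$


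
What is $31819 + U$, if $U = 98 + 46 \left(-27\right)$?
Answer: $30675$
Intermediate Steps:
$U = -1144$ ($U = 98 - 1242 = -1144$)
$31819 + U = 31819 - 1144 = 30675$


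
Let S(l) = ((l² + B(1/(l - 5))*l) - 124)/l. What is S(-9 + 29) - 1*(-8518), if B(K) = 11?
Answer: 42714/5 ≈ 8542.8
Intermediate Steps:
S(l) = (-124 + l² + 11*l)/l (S(l) = ((l² + 11*l) - 124)/l = (-124 + l² + 11*l)/l)
S(-9 + 29) - 1*(-8518) = (11 + (-9 + 29) - 124/(-9 + 29)) - 1*(-8518) = (11 + 20 - 124/20) + 8518 = (11 + 20 - 124*1/20) + 8518 = (11 + 20 - 31/5) + 8518 = 124/5 + 8518 = 42714/5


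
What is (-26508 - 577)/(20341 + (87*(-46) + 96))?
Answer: -5417/3287 ≈ -1.6480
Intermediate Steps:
(-26508 - 577)/(20341 + (87*(-46) + 96)) = -27085/(20341 + (-4002 + 96)) = -27085/(20341 - 3906) = -27085/16435 = -27085*1/16435 = -5417/3287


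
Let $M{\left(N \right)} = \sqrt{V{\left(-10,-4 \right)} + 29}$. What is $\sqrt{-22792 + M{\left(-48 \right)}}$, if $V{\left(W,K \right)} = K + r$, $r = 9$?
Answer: $\sqrt{-22792 + \sqrt{34}} \approx 150.95 i$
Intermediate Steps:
$V{\left(W,K \right)} = 9 + K$ ($V{\left(W,K \right)} = K + 9 = 9 + K$)
$M{\left(N \right)} = \sqrt{34}$ ($M{\left(N \right)} = \sqrt{\left(9 - 4\right) + 29} = \sqrt{5 + 29} = \sqrt{34}$)
$\sqrt{-22792 + M{\left(-48 \right)}} = \sqrt{-22792 + \sqrt{34}}$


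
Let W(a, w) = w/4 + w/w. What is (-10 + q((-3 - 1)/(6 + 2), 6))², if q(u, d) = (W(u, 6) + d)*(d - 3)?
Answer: 961/4 ≈ 240.25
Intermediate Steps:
W(a, w) = 1 + w/4 (W(a, w) = w*(¼) + 1 = w/4 + 1 = 1 + w/4)
q(u, d) = (-3 + d)*(5/2 + d) (q(u, d) = ((1 + (¼)*6) + d)*(d - 3) = ((1 + 3/2) + d)*(-3 + d) = (5/2 + d)*(-3 + d) = (-3 + d)*(5/2 + d))
(-10 + q((-3 - 1)/(6 + 2), 6))² = (-10 + (-15/2 + 6² - ½*6))² = (-10 + (-15/2 + 36 - 3))² = (-10 + 51/2)² = (31/2)² = 961/4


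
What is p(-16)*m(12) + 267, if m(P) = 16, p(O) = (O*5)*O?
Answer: 20747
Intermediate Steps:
p(O) = 5*O² (p(O) = (5*O)*O = 5*O²)
p(-16)*m(12) + 267 = (5*(-16)²)*16 + 267 = (5*256)*16 + 267 = 1280*16 + 267 = 20480 + 267 = 20747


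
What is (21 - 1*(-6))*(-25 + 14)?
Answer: -297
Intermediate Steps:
(21 - 1*(-6))*(-25 + 14) = (21 + 6)*(-11) = 27*(-11) = -297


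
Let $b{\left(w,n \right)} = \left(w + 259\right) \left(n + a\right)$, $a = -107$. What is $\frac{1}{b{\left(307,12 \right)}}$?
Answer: $- \frac{1}{53770} \approx -1.8598 \cdot 10^{-5}$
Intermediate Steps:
$b{\left(w,n \right)} = \left(-107 + n\right) \left(259 + w\right)$ ($b{\left(w,n \right)} = \left(w + 259\right) \left(n - 107\right) = \left(259 + w\right) \left(-107 + n\right) = \left(-107 + n\right) \left(259 + w\right)$)
$\frac{1}{b{\left(307,12 \right)}} = \frac{1}{-27713 - 32849 + 259 \cdot 12 + 12 \cdot 307} = \frac{1}{-27713 - 32849 + 3108 + 3684} = \frac{1}{-53770} = - \frac{1}{53770}$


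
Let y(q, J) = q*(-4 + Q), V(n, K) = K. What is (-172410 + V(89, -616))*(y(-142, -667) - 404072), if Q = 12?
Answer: 70111519408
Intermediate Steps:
y(q, J) = 8*q (y(q, J) = q*(-4 + 12) = q*8 = 8*q)
(-172410 + V(89, -616))*(y(-142, -667) - 404072) = (-172410 - 616)*(8*(-142) - 404072) = -173026*(-1136 - 404072) = -173026*(-405208) = 70111519408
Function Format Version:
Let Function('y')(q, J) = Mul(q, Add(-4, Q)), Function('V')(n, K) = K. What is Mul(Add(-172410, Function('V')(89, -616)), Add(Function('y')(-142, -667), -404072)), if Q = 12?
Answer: 70111519408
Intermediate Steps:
Function('y')(q, J) = Mul(8, q) (Function('y')(q, J) = Mul(q, Add(-4, 12)) = Mul(q, 8) = Mul(8, q))
Mul(Add(-172410, Function('V')(89, -616)), Add(Function('y')(-142, -667), -404072)) = Mul(Add(-172410, -616), Add(Mul(8, -142), -404072)) = Mul(-173026, Add(-1136, -404072)) = Mul(-173026, -405208) = 70111519408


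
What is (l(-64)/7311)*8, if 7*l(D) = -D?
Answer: 512/51177 ≈ 0.010004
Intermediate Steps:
l(D) = -D/7 (l(D) = (-D)/7 = -D/7)
(l(-64)/7311)*8 = (-⅐*(-64)/7311)*8 = ((64/7)*(1/7311))*8 = (64/51177)*8 = 512/51177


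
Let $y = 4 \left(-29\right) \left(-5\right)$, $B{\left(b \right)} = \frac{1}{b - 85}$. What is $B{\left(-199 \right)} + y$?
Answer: $\frac{164719}{284} \approx 580.0$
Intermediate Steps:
$B{\left(b \right)} = \frac{1}{-85 + b}$
$y = 580$ ($y = \left(-116\right) \left(-5\right) = 580$)
$B{\left(-199 \right)} + y = \frac{1}{-85 - 199} + 580 = \frac{1}{-284} + 580 = - \frac{1}{284} + 580 = \frac{164719}{284}$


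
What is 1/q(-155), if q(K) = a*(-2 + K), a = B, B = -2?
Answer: 1/314 ≈ 0.0031847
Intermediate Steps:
a = -2
q(K) = 4 - 2*K (q(K) = -2*(-2 + K) = 4 - 2*K)
1/q(-155) = 1/(4 - 2*(-155)) = 1/(4 + 310) = 1/314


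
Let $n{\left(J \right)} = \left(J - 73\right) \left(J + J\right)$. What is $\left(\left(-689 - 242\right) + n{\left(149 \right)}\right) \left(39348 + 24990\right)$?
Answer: $1397228346$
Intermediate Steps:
$n{\left(J \right)} = 2 J \left(-73 + J\right)$ ($n{\left(J \right)} = \left(-73 + J\right) 2 J = 2 J \left(-73 + J\right)$)
$\left(\left(-689 - 242\right) + n{\left(149 \right)}\right) \left(39348 + 24990\right) = \left(\left(-689 - 242\right) + 2 \cdot 149 \left(-73 + 149\right)\right) \left(39348 + 24990\right) = \left(\left(-689 - 242\right) + 2 \cdot 149 \cdot 76\right) 64338 = \left(-931 + 22648\right) 64338 = 21717 \cdot 64338 = 1397228346$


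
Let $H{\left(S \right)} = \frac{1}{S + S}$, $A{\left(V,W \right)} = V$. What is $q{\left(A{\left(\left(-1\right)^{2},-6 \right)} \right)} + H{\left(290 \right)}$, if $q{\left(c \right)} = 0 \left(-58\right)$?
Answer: $\frac{1}{580} \approx 0.0017241$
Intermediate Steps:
$H{\left(S \right)} = \frac{1}{2 S}$
$q{\left(c \right)} = 0$
$q{\left(A{\left(\left(-1\right)^{2},-6 \right)} \right)} + H{\left(290 \right)} = 0 + \frac{1}{2 \cdot 290} = 0 + \frac{1}{2} \cdot \frac{1}{290} = 0 + \frac{1}{580} = \frac{1}{580}$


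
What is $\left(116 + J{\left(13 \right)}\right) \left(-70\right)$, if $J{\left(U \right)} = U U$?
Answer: $-19950$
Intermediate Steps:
$J{\left(U \right)} = U^{2}$
$\left(116 + J{\left(13 \right)}\right) \left(-70\right) = \left(116 + 13^{2}\right) \left(-70\right) = \left(116 + 169\right) \left(-70\right) = 285 \left(-70\right) = -19950$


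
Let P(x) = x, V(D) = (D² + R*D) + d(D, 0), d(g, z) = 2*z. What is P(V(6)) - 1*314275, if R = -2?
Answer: -314251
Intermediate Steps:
V(D) = D² - 2*D (V(D) = (D² - 2*D) + 2*0 = (D² - 2*D) + 0 = D² - 2*D)
P(V(6)) - 1*314275 = 6*(-2 + 6) - 1*314275 = 6*4 - 314275 = 24 - 314275 = -314251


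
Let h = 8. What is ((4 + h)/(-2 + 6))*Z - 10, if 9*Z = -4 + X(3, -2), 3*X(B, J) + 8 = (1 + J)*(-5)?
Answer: -35/3 ≈ -11.667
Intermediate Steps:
X(B, J) = -13/3 - 5*J/3 (X(B, J) = -8/3 + ((1 + J)*(-5))/3 = -8/3 + (-5 - 5*J)/3 = -8/3 + (-5/3 - 5*J/3) = -13/3 - 5*J/3)
Z = -5/9 (Z = (-4 + (-13/3 - 5/3*(-2)))/9 = (-4 + (-13/3 + 10/3))/9 = (-4 - 1)/9 = (1/9)*(-5) = -5/9 ≈ -0.55556)
((4 + h)/(-2 + 6))*Z - 10 = ((4 + 8)/(-2 + 6))*(-5/9) - 10 = (12/4)*(-5/9) - 10 = (12*(1/4))*(-5/9) - 10 = 3*(-5/9) - 10 = -5/3 - 10 = -35/3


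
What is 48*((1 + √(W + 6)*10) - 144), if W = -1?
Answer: -6864 + 480*√5 ≈ -5790.7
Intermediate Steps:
48*((1 + √(W + 6)*10) - 144) = 48*((1 + √(-1 + 6)*10) - 144) = 48*((1 + √5*10) - 144) = 48*((1 + 10*√5) - 144) = 48*(-143 + 10*√5) = -6864 + 480*√5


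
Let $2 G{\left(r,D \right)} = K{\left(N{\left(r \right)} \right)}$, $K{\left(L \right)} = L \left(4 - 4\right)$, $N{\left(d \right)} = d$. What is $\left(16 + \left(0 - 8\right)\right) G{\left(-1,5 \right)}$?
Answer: $0$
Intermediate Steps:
$K{\left(L \right)} = 0$ ($K{\left(L \right)} = L 0 = 0$)
$G{\left(r,D \right)} = 0$ ($G{\left(r,D \right)} = \frac{1}{2} \cdot 0 = 0$)
$\left(16 + \left(0 - 8\right)\right) G{\left(-1,5 \right)} = \left(16 + \left(0 - 8\right)\right) 0 = \left(16 - 8\right) 0 = 8 \cdot 0 = 0$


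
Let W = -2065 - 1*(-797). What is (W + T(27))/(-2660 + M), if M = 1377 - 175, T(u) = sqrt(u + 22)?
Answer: 1261/1458 ≈ 0.86488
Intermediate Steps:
W = -1268 (W = -2065 + 797 = -1268)
T(u) = sqrt(22 + u)
M = 1202
(W + T(27))/(-2660 + M) = (-1268 + sqrt(22 + 27))/(-2660 + 1202) = (-1268 + sqrt(49))/(-1458) = (-1268 + 7)*(-1/1458) = -1261*(-1/1458) = 1261/1458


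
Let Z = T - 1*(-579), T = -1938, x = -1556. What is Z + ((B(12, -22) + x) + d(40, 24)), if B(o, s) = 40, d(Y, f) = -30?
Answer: -2905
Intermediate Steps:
Z = -1359 (Z = -1938 - 1*(-579) = -1938 + 579 = -1359)
Z + ((B(12, -22) + x) + d(40, 24)) = -1359 + ((40 - 1556) - 30) = -1359 + (-1516 - 30) = -1359 - 1546 = -2905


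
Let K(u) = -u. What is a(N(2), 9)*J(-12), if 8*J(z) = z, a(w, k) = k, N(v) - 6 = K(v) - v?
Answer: -27/2 ≈ -13.500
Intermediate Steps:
N(v) = 6 - 2*v (N(v) = 6 + (-v - v) = 6 - 2*v)
J(z) = z/8
a(N(2), 9)*J(-12) = 9*((1/8)*(-12)) = 9*(-3/2) = -27/2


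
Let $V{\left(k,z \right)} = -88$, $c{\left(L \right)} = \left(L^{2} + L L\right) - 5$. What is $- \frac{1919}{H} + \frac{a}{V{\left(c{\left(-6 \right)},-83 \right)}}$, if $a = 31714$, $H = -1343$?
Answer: $- \frac{21211515}{59092} \approx -358.96$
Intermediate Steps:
$c{\left(L \right)} = -5 + 2 L^{2}$ ($c{\left(L \right)} = \left(L^{2} + L^{2}\right) - 5 = 2 L^{2} - 5 = -5 + 2 L^{2}$)
$- \frac{1919}{H} + \frac{a}{V{\left(c{\left(-6 \right)},-83 \right)}} = - \frac{1919}{-1343} + \frac{31714}{-88} = \left(-1919\right) \left(- \frac{1}{1343}\right) + 31714 \left(- \frac{1}{88}\right) = \frac{1919}{1343} - \frac{15857}{44} = - \frac{21211515}{59092}$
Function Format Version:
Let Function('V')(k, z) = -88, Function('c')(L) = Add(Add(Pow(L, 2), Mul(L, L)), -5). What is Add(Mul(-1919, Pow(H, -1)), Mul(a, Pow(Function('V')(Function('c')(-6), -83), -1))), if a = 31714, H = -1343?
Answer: Rational(-21211515, 59092) ≈ -358.96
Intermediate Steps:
Function('c')(L) = Add(-5, Mul(2, Pow(L, 2))) (Function('c')(L) = Add(Add(Pow(L, 2), Pow(L, 2)), -5) = Add(Mul(2, Pow(L, 2)), -5) = Add(-5, Mul(2, Pow(L, 2))))
Add(Mul(-1919, Pow(H, -1)), Mul(a, Pow(Function('V')(Function('c')(-6), -83), -1))) = Add(Mul(-1919, Pow(-1343, -1)), Mul(31714, Pow(-88, -1))) = Add(Mul(-1919, Rational(-1, 1343)), Mul(31714, Rational(-1, 88))) = Add(Rational(1919, 1343), Rational(-15857, 44)) = Rational(-21211515, 59092)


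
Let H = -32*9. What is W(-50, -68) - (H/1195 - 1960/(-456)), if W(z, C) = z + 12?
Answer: -2864729/68115 ≈ -42.057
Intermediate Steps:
H = -288
W(z, C) = 12 + z
W(-50, -68) - (H/1195 - 1960/(-456)) = (12 - 50) - (-288/1195 - 1960/(-456)) = -38 - (-288*1/1195 - 1960*(-1/456)) = -38 - (-288/1195 + 245/57) = -38 - 1*276359/68115 = -38 - 276359/68115 = -2864729/68115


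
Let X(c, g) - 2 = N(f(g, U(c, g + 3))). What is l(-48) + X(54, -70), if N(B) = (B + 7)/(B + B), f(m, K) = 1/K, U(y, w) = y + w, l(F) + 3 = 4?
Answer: -42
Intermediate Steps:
l(F) = 1 (l(F) = -3 + 4 = 1)
U(y, w) = w + y
N(B) = (7 + B)/(2*B) (N(B) = (7 + B)/((2*B)) = (7 + B)*(1/(2*B)) = (7 + B)/(2*B))
X(c, g) = 2 + (7 + 1/(3 + c + g))*(3 + c + g)/2 (X(c, g) = 2 + (7 + 1/((g + 3) + c))/(2*(1/((g + 3) + c))) = 2 + (7 + 1/((3 + g) + c))/(2*(1/((3 + g) + c))) = 2 + (7 + 1/(3 + c + g))/(2*(1/(3 + c + g))) = 2 + (3 + c + g)*(7 + 1/(3 + c + g))/2 = 2 + (7 + 1/(3 + c + g))*(3 + c + g)/2)
l(-48) + X(54, -70) = 1 + (13 + (7/2)*54 + (7/2)*(-70)) = 1 + (13 + 189 - 245) = 1 - 43 = -42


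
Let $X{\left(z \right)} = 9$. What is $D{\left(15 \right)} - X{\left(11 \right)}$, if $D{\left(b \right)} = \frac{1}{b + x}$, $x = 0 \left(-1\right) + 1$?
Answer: $- \frac{143}{16} \approx -8.9375$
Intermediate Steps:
$x = 1$ ($x = 0 + 1 = 1$)
$D{\left(b \right)} = \frac{1}{1 + b}$ ($D{\left(b \right)} = \frac{1}{b + 1} = \frac{1}{1 + b}$)
$D{\left(15 \right)} - X{\left(11 \right)} = \frac{1}{1 + 15} - 9 = \frac{1}{16} - 9 = - \frac{143}{16}$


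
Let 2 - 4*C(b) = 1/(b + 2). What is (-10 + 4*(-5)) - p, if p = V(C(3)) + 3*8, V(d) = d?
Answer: -1089/20 ≈ -54.450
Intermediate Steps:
C(b) = ½ - 1/(4*(2 + b)) (C(b) = ½ - 1/(4*(b + 2)) = ½ - 1/(4*(2 + b)))
p = 489/20 (p = (3 + 2*3)/(4*(2 + 3)) + 3*8 = (¼)*(3 + 6)/5 + 24 = (¼)*(⅕)*9 + 24 = 9/20 + 24 = 489/20 ≈ 24.450)
(-10 + 4*(-5)) - p = (-10 + 4*(-5)) - 1*489/20 = (-10 - 20) - 489/20 = -30 - 489/20 = -1089/20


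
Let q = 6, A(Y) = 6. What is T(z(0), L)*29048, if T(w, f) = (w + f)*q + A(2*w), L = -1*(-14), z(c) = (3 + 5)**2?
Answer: 13768752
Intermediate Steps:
z(c) = 64 (z(c) = 8**2 = 64)
L = 14
T(w, f) = 6 + 6*f + 6*w (T(w, f) = (w + f)*6 + 6 = (f + w)*6 + 6 = (6*f + 6*w) + 6 = 6 + 6*f + 6*w)
T(z(0), L)*29048 = (6 + 6*14 + 6*64)*29048 = (6 + 84 + 384)*29048 = 474*29048 = 13768752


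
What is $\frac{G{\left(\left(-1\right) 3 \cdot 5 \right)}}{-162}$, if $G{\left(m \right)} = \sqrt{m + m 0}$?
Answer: $- \frac{i \sqrt{15}}{162} \approx - 0.023907 i$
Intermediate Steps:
$G{\left(m \right)} = \sqrt{m}$ ($G{\left(m \right)} = \sqrt{m + 0} = \sqrt{m}$)
$\frac{G{\left(\left(-1\right) 3 \cdot 5 \right)}}{-162} = \frac{\sqrt{\left(-1\right) 3 \cdot 5}}{-162} = \sqrt{\left(-3\right) 5} \left(- \frac{1}{162}\right) = \sqrt{-15} \left(- \frac{1}{162}\right) = i \sqrt{15} \left(- \frac{1}{162}\right) = - \frac{i \sqrt{15}}{162}$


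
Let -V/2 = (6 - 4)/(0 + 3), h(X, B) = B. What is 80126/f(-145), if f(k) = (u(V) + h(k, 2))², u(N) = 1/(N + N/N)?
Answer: 80126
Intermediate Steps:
V = -4/3 (V = -2*(6 - 4)/(0 + 3) = -4/3 ≈ -1.3333)
u(N) = 1/(1 + N) (u(N) = 1/(N + 1) = 1/(1 + N))
f(k) = 1 (f(k) = (1/(1 - 4/3) + 2)² = (1/(-⅓) + 2)² = (-3 + 2)² = (-1)² = 1)
80126/f(-145) = 80126/1 = 80126*1 = 80126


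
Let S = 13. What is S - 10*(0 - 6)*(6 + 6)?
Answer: 733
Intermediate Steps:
S - 10*(0 - 6)*(6 + 6) = 13 - 10*(0 - 6)*(6 + 6) = 13 - (-60)*12 = 13 - 10*(-72) = 13 + 720 = 733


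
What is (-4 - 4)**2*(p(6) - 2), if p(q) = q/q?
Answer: -64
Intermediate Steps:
p(q) = 1
(-4 - 4)**2*(p(6) - 2) = (-4 - 4)**2*(1 - 2) = (-8)**2*(-1) = 64*(-1) = -64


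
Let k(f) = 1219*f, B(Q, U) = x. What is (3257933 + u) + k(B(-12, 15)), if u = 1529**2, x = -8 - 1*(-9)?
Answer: 5596993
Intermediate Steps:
x = 1 (x = -8 + 9 = 1)
B(Q, U) = 1
u = 2337841
(3257933 + u) + k(B(-12, 15)) = (3257933 + 2337841) + 1219*1 = 5595774 + 1219 = 5596993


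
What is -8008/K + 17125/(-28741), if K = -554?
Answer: 110335339/7961257 ≈ 13.859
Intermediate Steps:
-8008/K + 17125/(-28741) = -8008/(-554) + 17125/(-28741) = -8008*(-1/554) + 17125*(-1/28741) = 4004/277 - 17125/28741 = 110335339/7961257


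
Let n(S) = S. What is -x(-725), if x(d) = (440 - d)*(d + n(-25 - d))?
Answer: 29125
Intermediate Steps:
x(d) = -11000 + 25*d (x(d) = (440 - d)*(d + (-25 - d)) = (440 - d)*(-25) = -11000 + 25*d)
-x(-725) = -(-11000 + 25*(-725)) = -(-11000 - 18125) = -1*(-29125) = 29125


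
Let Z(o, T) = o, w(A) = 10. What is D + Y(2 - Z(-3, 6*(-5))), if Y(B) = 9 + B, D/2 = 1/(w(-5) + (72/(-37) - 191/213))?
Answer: 805460/56407 ≈ 14.279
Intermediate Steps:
D = 15762/56407 (D = 2/(10 + (72/(-37) - 191/213)) = 2/(10 + (72*(-1/37) - 191*1/213)) = 2/(10 + (-72/37 - 191/213)) = 2/(10 - 22403/7881) = 2/(56407/7881) = 2*(7881/56407) = 15762/56407 ≈ 0.27943)
D + Y(2 - Z(-3, 6*(-5))) = 15762/56407 + (9 + (2 - 1*(-3))) = 15762/56407 + (9 + (2 + 3)) = 15762/56407 + (9 + 5) = 15762/56407 + 14 = 805460/56407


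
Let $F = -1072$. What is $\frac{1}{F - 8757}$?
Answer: $- \frac{1}{9829} \approx -0.00010174$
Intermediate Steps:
$\frac{1}{F - 8757} = \frac{1}{-1072 - 8757} = \frac{1}{-9829} = - \frac{1}{9829}$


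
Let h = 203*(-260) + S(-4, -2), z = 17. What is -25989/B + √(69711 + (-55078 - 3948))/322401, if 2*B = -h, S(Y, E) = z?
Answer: -51978/52763 + √10685/322401 ≈ -0.98480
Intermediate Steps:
S(Y, E) = 17
h = -52763 (h = 203*(-260) + 17 = -52780 + 17 = -52763)
B = 52763/2 (B = (-1*(-52763))/2 = (½)*52763 = 52763/2 ≈ 26382.)
-25989/B + √(69711 + (-55078 - 3948))/322401 = -25989/52763/2 + √(69711 + (-55078 - 3948))/322401 = -25989*2/52763 + √(69711 - 59026)*(1/322401) = -51978/52763 + √10685*(1/322401) = -51978/52763 + √10685/322401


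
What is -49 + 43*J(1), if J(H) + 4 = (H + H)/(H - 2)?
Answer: -307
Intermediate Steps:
J(H) = -4 + 2*H/(-2 + H) (J(H) = -4 + (H + H)/(H - 2) = -4 + (2*H)/(-2 + H) = -4 + 2*H/(-2 + H))
-49 + 43*J(1) = -49 + 43*(2*(4 - 1*1)/(-2 + 1)) = -49 + 43*(2*(4 - 1)/(-1)) = -49 + 43*(2*(-1)*3) = -49 + 43*(-6) = -49 - 258 = -307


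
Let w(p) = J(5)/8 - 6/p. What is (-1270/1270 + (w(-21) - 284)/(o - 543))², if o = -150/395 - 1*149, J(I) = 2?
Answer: 818158239441/2345627023936 ≈ 0.34880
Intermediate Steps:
w(p) = ¼ - 6/p (w(p) = 2/8 - 6/p = 2*(⅛) - 6/p = ¼ - 6/p)
o = -11801/79 (o = -150*1/395 - 149 = -30/79 - 149 = -11801/79 ≈ -149.38)
(-1270/1270 + (w(-21) - 284)/(o - 543))² = (-1270/1270 + ((¼)*(-24 - 21)/(-21) - 284)/(-11801/79 - 543))² = (-1270*1/1270 + ((¼)*(-1/21)*(-45) - 284)/(-54698/79))² = (-1 + (15/28 - 284)*(-79/54698))² = (-1 - 7937/28*(-79/54698))² = (-1 + 627023/1531544)² = (-904521/1531544)² = 818158239441/2345627023936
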